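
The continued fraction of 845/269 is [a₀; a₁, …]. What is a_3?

845 = 3·269 + 38   →  a_0 = 3
269 = 7·38 + 3   →  a_1 = 7
38 = 12·3 + 2   →  a_2 = 12
3 = 1·2 + 1   →  a_3 = 1

1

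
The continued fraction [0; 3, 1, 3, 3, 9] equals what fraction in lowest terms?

121/456

Fold from the inside: start with 9/1.
  3 + 1/9 = 28/9
  3 + 9/28 = 93/28
  1 + 28/93 = 121/93
  3 + 93/121 = 456/121
  0 + 121/456 = 121/456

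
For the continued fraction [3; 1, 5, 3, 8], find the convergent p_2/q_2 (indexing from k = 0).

Using pₖ = aₖpₖ₋₁ + pₖ₋₂, qₖ = aₖqₖ₋₁ + qₖ₋₂ (with p₋₁=1, p₋₂=0, q₋₁=0, q₋₂=1):
  k=0: a=3, p=3, q=1
  k=1: a=1, p=4, q=1
  k=2: a=5, p=23, q=6

23/6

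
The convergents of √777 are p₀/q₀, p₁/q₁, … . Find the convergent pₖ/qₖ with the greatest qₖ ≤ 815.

12460/447

√777 = [27; 1, 6, 1, 54, …] (period length 4).
Convergents:
  p_0/q_0 = 27/1
  p_1/q_1 = 28/1
  p_2/q_2 = 195/7
  p_3/q_3 = 223/8
  p_4/q_4 = 12237/439
  p_5/q_5 = 12460/447
  p_6/q_6 = 86997/3121
q_5 = 447 ≤ 815 < 3121 = q_6, so the answer is 12460/447.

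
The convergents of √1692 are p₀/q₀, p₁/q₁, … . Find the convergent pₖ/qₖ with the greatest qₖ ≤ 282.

4607/112

√1692 = [41; 7, 2, 7, 82, …] (period length 4).
Convergents:
  p_0/q_0 = 41/1
  p_1/q_1 = 288/7
  p_2/q_2 = 617/15
  p_3/q_3 = 4607/112
  p_4/q_4 = 378391/9199
q_3 = 112 ≤ 282 < 9199 = q_4, so the answer is 4607/112.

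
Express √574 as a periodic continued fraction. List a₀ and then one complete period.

[23; 1, 22, 1, 46]

a₀ = ⌊√574⌋ = 23.
With m₀=0, d₀=1 and mₖ₊₁ = dₖaₖ − mₖ, dₖ₊₁ = (n − mₖ₊₁²)/dₖ, aₖ₊₁ = ⌊(a₀+mₖ₊₁)/dₖ₊₁⌋:
  k=1: m=23, d=45, a=1
  k=2: m=22, d=2, a=22
  k=3: m=22, d=45, a=1
  k=4: m=23, d=1, a=46
d=1 and a=2a₀=46 at k=4, so the next step gives (m, d) = (23, 45) again — its k=1 value — and the period has length 4.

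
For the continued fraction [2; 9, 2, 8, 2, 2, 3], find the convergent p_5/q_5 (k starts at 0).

Using pₖ = aₖpₖ₋₁ + pₖ₋₂, qₖ = aₖqₖ₋₁ + qₖ₋₂ (with p₋₁=1, p₋₂=0, q₋₁=0, q₋₂=1):
  k=0: a=2, p=2, q=1
  k=1: a=9, p=19, q=9
  k=2: a=2, p=40, q=19
  k=3: a=8, p=339, q=161
  k=4: a=2, p=718, q=341
  k=5: a=2, p=1775, q=843

1775/843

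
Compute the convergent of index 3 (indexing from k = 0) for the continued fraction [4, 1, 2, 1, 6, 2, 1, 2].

19/4

Using pₖ = aₖpₖ₋₁ + pₖ₋₂, qₖ = aₖqₖ₋₁ + qₖ₋₂ (with p₋₁=1, p₋₂=0, q₋₁=0, q₋₂=1):
  k=0: a=4, p=4, q=1
  k=1: a=1, p=5, q=1
  k=2: a=2, p=14, q=3
  k=3: a=1, p=19, q=4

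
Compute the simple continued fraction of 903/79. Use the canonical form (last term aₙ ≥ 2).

903 = 11*79 + 34
79 = 2*34 + 11
34 = 3*11 + 1
11 = 11*1 + 0  (stop)
So 903/79 = [11; 2, 3, 11].

[11; 2, 3, 11]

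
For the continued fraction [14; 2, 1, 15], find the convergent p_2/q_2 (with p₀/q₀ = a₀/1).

43/3

Using pₖ = aₖpₖ₋₁ + pₖ₋₂, qₖ = aₖqₖ₋₁ + qₖ₋₂ (with p₋₁=1, p₋₂=0, q₋₁=0, q₋₂=1):
  k=0: a=14, p=14, q=1
  k=1: a=2, p=29, q=2
  k=2: a=1, p=43, q=3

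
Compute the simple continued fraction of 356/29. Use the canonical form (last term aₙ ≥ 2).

356 = 12×29 + 8
29 = 3×8 + 5
8 = 1×5 + 3
5 = 1×3 + 2
3 = 1×2 + 1
2 = 2×1 + 0  (stop)
So 356/29 = [12; 3, 1, 1, 1, 2].

[12; 3, 1, 1, 1, 2]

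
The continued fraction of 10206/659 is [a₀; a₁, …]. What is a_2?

10206 = 15·659 + 321   →  a_0 = 15
659 = 2·321 + 17   →  a_1 = 2
321 = 18·17 + 15   →  a_2 = 18

18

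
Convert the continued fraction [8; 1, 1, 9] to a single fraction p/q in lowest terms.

Using pₖ = aₖpₖ₋₁ + pₖ₋₂ and qₖ = aₖqₖ₋₁ + qₖ₋₂:
  k=0: a=8, p=8, q=1
  k=1: a=1, p=9, q=1
  k=2: a=1, p=17, q=2
  k=3: a=9, p=162, q=19

162/19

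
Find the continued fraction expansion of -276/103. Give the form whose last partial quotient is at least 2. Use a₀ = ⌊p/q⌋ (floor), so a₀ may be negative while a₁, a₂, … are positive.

[-3; 3, 8, 4]

-276 = -3×103 + 33
103 = 3×33 + 4
33 = 8×4 + 1
4 = 4×1 + 0  (stop)
So -276/103 = [-3; 3, 8, 4].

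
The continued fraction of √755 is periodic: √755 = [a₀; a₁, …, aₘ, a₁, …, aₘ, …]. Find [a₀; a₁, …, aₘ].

a₀ = ⌊√755⌋ = 27.
With m₀=0, d₀=1 and mₖ₊₁ = dₖaₖ − mₖ, dₖ₊₁ = (n − mₖ₊₁²)/dₖ, aₖ₊₁ = ⌊(a₀+mₖ₊₁)/dₖ₊₁⌋:
  k=1: m=27, d=26, a=2
  k=2: m=25, d=5, a=10
  k=3: m=25, d=26, a=2
  k=4: m=27, d=1, a=54
d=1 and a=2a₀=54 at k=4, so the next step gives (m, d) = (27, 26) again — its k=1 value — and the period has length 4.

[27; 2, 10, 2, 54]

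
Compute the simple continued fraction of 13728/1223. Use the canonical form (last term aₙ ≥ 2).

13728 = 11*1223 + 275
1223 = 4*275 + 123
275 = 2*123 + 29
123 = 4*29 + 7
29 = 4*7 + 1
7 = 7*1 + 0  (stop)
So 13728/1223 = [11; 4, 2, 4, 4, 7].

[11; 4, 2, 4, 4, 7]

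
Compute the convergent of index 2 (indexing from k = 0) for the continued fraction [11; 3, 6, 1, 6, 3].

215/19

Using pₖ = aₖpₖ₋₁ + pₖ₋₂, qₖ = aₖqₖ₋₁ + qₖ₋₂ (with p₋₁=1, p₋₂=0, q₋₁=0, q₋₂=1):
  k=0: a=11, p=11, q=1
  k=1: a=3, p=34, q=3
  k=2: a=6, p=215, q=19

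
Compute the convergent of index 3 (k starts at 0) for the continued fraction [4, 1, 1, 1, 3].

14/3

Using pₖ = aₖpₖ₋₁ + pₖ₋₂, qₖ = aₖqₖ₋₁ + qₖ₋₂ (with p₋₁=1, p₋₂=0, q₋₁=0, q₋₂=1):
  k=0: a=4, p=4, q=1
  k=1: a=1, p=5, q=1
  k=2: a=1, p=9, q=2
  k=3: a=1, p=14, q=3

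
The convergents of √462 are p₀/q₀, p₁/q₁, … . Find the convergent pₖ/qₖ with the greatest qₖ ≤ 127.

√462 = [21; 2, 42, …] (period length 2).
Convergents:
  p_0/q_0 = 21/1
  p_1/q_1 = 43/2
  p_2/q_2 = 1827/85
  p_3/q_3 = 3697/172
q_2 = 85 ≤ 127 < 172 = q_3, so the answer is 1827/85.

1827/85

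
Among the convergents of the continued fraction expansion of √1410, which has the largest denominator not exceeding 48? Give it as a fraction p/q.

√1410 = [37; 1, 1, 4, 1, 1, 74, …] (period length 6).
Convergents:
  p_0/q_0 = 37/1
  p_1/q_1 = 38/1
  p_2/q_2 = 75/2
  p_3/q_3 = 338/9
  p_4/q_4 = 413/11
  p_5/q_5 = 751/20
  p_6/q_6 = 55987/1491
q_5 = 20 ≤ 48 < 1491 = q_6, so the answer is 751/20.

751/20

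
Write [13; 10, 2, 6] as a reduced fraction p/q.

1781/136

Using pₖ = aₖpₖ₋₁ + pₖ₋₂ and qₖ = aₖqₖ₋₁ + qₖ₋₂:
  k=0: a=13, p=13, q=1
  k=1: a=10, p=131, q=10
  k=2: a=2, p=275, q=21
  k=3: a=6, p=1781, q=136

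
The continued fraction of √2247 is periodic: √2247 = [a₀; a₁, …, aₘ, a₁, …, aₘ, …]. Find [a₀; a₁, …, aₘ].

[47; 2, 2, 15, 2, 2, 94]

a₀ = ⌊√2247⌋ = 47.
With m₀=0, d₀=1 and mₖ₊₁ = dₖaₖ − mₖ, dₖ₊₁ = (n − mₖ₊₁²)/dₖ, aₖ₊₁ = ⌊(a₀+mₖ₊₁)/dₖ₊₁⌋:
  k=1: m=47, d=38, a=2
  k=2: m=29, d=37, a=2
  k=3: m=45, d=6, a=15
  k=4: m=45, d=37, a=2
  k=5: m=29, d=38, a=2
  k=6: m=47, d=1, a=94
d=1 and a=2a₀=94 at k=6, so the next step gives (m, d) = (47, 38) again — its k=1 value — and the period has length 6.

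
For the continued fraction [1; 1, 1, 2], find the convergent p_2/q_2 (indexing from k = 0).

3/2

Using pₖ = aₖpₖ₋₁ + pₖ₋₂, qₖ = aₖqₖ₋₁ + qₖ₋₂ (with p₋₁=1, p₋₂=0, q₋₁=0, q₋₂=1):
  k=0: a=1, p=1, q=1
  k=1: a=1, p=2, q=1
  k=2: a=1, p=3, q=2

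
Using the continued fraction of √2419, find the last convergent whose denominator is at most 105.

√2419 = [49; 5, 2, 5, 98, …] (period length 4).
Convergents:
  p_0/q_0 = 49/1
  p_1/q_1 = 246/5
  p_2/q_2 = 541/11
  p_3/q_3 = 2951/60
  p_4/q_4 = 289739/5891
q_3 = 60 ≤ 105 < 5891 = q_4, so the answer is 2951/60.

2951/60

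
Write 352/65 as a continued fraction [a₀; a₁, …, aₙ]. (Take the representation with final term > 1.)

[5; 2, 2, 2, 5]

352 = 5×65 + 27
65 = 2×27 + 11
27 = 2×11 + 5
11 = 2×5 + 1
5 = 5×1 + 0  (stop)
So 352/65 = [5; 2, 2, 2, 5].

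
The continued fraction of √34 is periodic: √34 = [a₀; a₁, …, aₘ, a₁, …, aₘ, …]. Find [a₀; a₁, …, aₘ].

a₀ = ⌊√34⌋ = 5.
With m₀=0, d₀=1 and mₖ₊₁ = dₖaₖ − mₖ, dₖ₊₁ = (n − mₖ₊₁²)/dₖ, aₖ₊₁ = ⌊(a₀+mₖ₊₁)/dₖ₊₁⌋:
  k=1: m=5, d=9, a=1
  k=2: m=4, d=2, a=4
  k=3: m=4, d=9, a=1
  k=4: m=5, d=1, a=10
d=1 and a=2a₀=10 at k=4, so the next step gives (m, d) = (5, 9) again — its k=1 value — and the period has length 4.

[5; 1, 4, 1, 10]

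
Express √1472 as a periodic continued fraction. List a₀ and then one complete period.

[38; 2, 1, 2, 1, 2, 76]

a₀ = ⌊√1472⌋ = 38.
With m₀=0, d₀=1 and mₖ₊₁ = dₖaₖ − mₖ, dₖ₊₁ = (n − mₖ₊₁²)/dₖ, aₖ₊₁ = ⌊(a₀+mₖ₊₁)/dₖ₊₁⌋:
  k=1: m=38, d=28, a=2
  k=2: m=18, d=41, a=1
  k=3: m=23, d=23, a=2
  k=4: m=23, d=41, a=1
  k=5: m=18, d=28, a=2
  k=6: m=38, d=1, a=76
d=1 and a=2a₀=76 at k=6, so the next step gives (m, d) = (38, 28) again — its k=1 value — and the period has length 6.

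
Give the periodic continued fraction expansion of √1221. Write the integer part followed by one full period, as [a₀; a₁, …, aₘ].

[34; 1, 16, 2, 16, 1, 68]

a₀ = ⌊√1221⌋ = 34.
With m₀=0, d₀=1 and mₖ₊₁ = dₖaₖ − mₖ, dₖ₊₁ = (n − mₖ₊₁²)/dₖ, aₖ₊₁ = ⌊(a₀+mₖ₊₁)/dₖ₊₁⌋:
  k=1: m=34, d=65, a=1
  k=2: m=31, d=4, a=16
  k=3: m=33, d=33, a=2
  k=4: m=33, d=4, a=16
  k=5: m=31, d=65, a=1
  k=6: m=34, d=1, a=68
d=1 and a=2a₀=68 at k=6, so the next step gives (m, d) = (34, 65) again — its k=1 value — and the period has length 6.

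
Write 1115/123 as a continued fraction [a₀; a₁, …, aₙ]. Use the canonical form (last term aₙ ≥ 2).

1115 = 9·123 + 8
123 = 15·8 + 3
8 = 2·3 + 2
3 = 1·2 + 1
2 = 2·1 + 0  (stop)
So 1115/123 = [9; 15, 2, 1, 2].

[9; 15, 2, 1, 2]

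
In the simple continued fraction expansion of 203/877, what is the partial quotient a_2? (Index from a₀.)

3

203 = 0·877 + 203   →  a_0 = 0
877 = 4·203 + 65   →  a_1 = 4
203 = 3·65 + 8   →  a_2 = 3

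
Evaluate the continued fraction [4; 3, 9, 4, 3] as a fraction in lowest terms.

1612/373

Using pₖ = aₖpₖ₋₁ + pₖ₋₂ and qₖ = aₖqₖ₋₁ + qₖ₋₂:
  k=0: a=4, p=4, q=1
  k=1: a=3, p=13, q=3
  k=2: a=9, p=121, q=28
  k=3: a=4, p=497, q=115
  k=4: a=3, p=1612, q=373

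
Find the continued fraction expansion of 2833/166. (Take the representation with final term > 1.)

2833 = 17×166 + 11
166 = 15×11 + 1
11 = 11×1 + 0  (stop)
So 2833/166 = [17; 15, 11].

[17; 15, 11]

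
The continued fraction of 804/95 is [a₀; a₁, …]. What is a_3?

3

804 = 8·95 + 44   →  a_0 = 8
95 = 2·44 + 7   →  a_1 = 2
44 = 6·7 + 2   →  a_2 = 6
7 = 3·2 + 1   →  a_3 = 3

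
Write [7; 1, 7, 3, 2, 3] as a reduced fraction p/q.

Using pₖ = aₖpₖ₋₁ + pₖ₋₂ and qₖ = aₖqₖ₋₁ + qₖ₋₂:
  k=0: a=7, p=7, q=1
  k=1: a=1, p=8, q=1
  k=2: a=7, p=63, q=8
  k=3: a=3, p=197, q=25
  k=4: a=2, p=457, q=58
  k=5: a=3, p=1568, q=199

1568/199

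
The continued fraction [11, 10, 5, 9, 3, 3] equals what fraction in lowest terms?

Using pₖ = aₖpₖ₋₁ + pₖ₋₂ and qₖ = aₖqₖ₋₁ + qₖ₋₂:
  k=0: a=11, p=11, q=1
  k=1: a=10, p=111, q=10
  k=2: a=5, p=566, q=51
  k=3: a=9, p=5205, q=469
  k=4: a=3, p=16181, q=1458
  k=5: a=3, p=53748, q=4843

53748/4843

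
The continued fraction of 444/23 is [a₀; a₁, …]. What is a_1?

3

444 = 19·23 + 7   →  a_0 = 19
23 = 3·7 + 2   →  a_1 = 3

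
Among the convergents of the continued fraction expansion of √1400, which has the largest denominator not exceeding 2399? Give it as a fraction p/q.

67275/1798

√1400 = [37; 2, 2, 2, 74, …] (period length 4).
Convergents:
  p_0/q_0 = 37/1
  p_1/q_1 = 75/2
  p_2/q_2 = 187/5
  p_3/q_3 = 449/12
  p_4/q_4 = 33413/893
  p_5/q_5 = 67275/1798
  p_6/q_6 = 167963/4489
q_5 = 1798 ≤ 2399 < 4489 = q_6, so the answer is 67275/1798.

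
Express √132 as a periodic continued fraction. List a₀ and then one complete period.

a₀ = ⌊√132⌋ = 11.
With m₀=0, d₀=1 and mₖ₊₁ = dₖaₖ − mₖ, dₖ₊₁ = (n − mₖ₊₁²)/dₖ, aₖ₊₁ = ⌊(a₀+mₖ₊₁)/dₖ₊₁⌋:
  k=1: m=11, d=11, a=2
  k=2: m=11, d=1, a=22
d=1 and a=2a₀=22 at k=2, so the next step gives (m, d) = (11, 11) again — its k=1 value — and the period has length 2.

[11; 2, 22]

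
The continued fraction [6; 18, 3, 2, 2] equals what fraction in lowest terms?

1883/311

Fold from the inside: start with 2/1.
  2 + 1/2 = 5/2
  3 + 2/5 = 17/5
  18 + 5/17 = 311/17
  6 + 17/311 = 1883/311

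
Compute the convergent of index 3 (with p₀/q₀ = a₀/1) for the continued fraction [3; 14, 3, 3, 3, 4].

439/143

Using pₖ = aₖpₖ₋₁ + pₖ₋₂, qₖ = aₖqₖ₋₁ + qₖ₋₂ (with p₋₁=1, p₋₂=0, q₋₁=0, q₋₂=1):
  k=0: a=3, p=3, q=1
  k=1: a=14, p=43, q=14
  k=2: a=3, p=132, q=43
  k=3: a=3, p=439, q=143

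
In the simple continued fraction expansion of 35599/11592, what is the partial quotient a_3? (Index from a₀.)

1

35599 = 3·11592 + 823   →  a_0 = 3
11592 = 14·823 + 70   →  a_1 = 14
823 = 11·70 + 53   →  a_2 = 11
70 = 1·53 + 17   →  a_3 = 1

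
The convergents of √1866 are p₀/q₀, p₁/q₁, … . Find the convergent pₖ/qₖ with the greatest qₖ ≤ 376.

√1866 = [43; 5, 14, 5, 86, …] (period length 4).
Convergents:
  p_0/q_0 = 43/1
  p_1/q_1 = 216/5
  p_2/q_2 = 3067/71
  p_3/q_3 = 15551/360
  p_4/q_4 = 1340453/31031
q_3 = 360 ≤ 376 < 31031 = q_4, so the answer is 15551/360.

15551/360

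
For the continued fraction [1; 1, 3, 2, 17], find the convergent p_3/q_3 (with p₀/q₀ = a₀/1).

16/9

Using pₖ = aₖpₖ₋₁ + pₖ₋₂, qₖ = aₖqₖ₋₁ + qₖ₋₂ (with p₋₁=1, p₋₂=0, q₋₁=0, q₋₂=1):
  k=0: a=1, p=1, q=1
  k=1: a=1, p=2, q=1
  k=2: a=3, p=7, q=4
  k=3: a=2, p=16, q=9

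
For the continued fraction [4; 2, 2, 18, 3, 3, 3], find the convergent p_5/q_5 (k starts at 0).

Using pₖ = aₖpₖ₋₁ + pₖ₋₂, qₖ = aₖqₖ₋₁ + qₖ₋₂ (with p₋₁=1, p₋₂=0, q₋₁=0, q₋₂=1):
  k=0: a=4, p=4, q=1
  k=1: a=2, p=9, q=2
  k=2: a=2, p=22, q=5
  k=3: a=18, p=405, q=92
  k=4: a=3, p=1237, q=281
  k=5: a=3, p=4116, q=935

4116/935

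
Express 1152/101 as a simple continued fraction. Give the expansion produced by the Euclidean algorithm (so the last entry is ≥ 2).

1152 = 11·101 + 41
101 = 2·41 + 19
41 = 2·19 + 3
19 = 6·3 + 1
3 = 3·1 + 0  (stop)
So 1152/101 = [11; 2, 2, 6, 3].

[11; 2, 2, 6, 3]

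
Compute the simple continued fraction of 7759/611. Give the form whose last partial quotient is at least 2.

[12; 1, 2, 3, 8, 2, 3]

7759 = 12*611 + 427
611 = 1*427 + 184
427 = 2*184 + 59
184 = 3*59 + 7
59 = 8*7 + 3
7 = 2*3 + 1
3 = 3*1 + 0  (stop)
So 7759/611 = [12; 1, 2, 3, 8, 2, 3].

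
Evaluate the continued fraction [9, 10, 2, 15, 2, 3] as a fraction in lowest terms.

21265/2338

Fold from the inside: start with 3/1.
  2 + 1/3 = 7/3
  15 + 3/7 = 108/7
  2 + 7/108 = 223/108
  10 + 108/223 = 2338/223
  9 + 223/2338 = 21265/2338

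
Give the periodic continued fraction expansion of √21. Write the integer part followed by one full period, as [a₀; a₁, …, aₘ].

a₀ = ⌊√21⌋ = 4.
With m₀=0, d₀=1 and mₖ₊₁ = dₖaₖ − mₖ, dₖ₊₁ = (n − mₖ₊₁²)/dₖ, aₖ₊₁ = ⌊(a₀+mₖ₊₁)/dₖ₊₁⌋:
  k=1: m=4, d=5, a=1
  k=2: m=1, d=4, a=1
  k=3: m=3, d=3, a=2
  k=4: m=3, d=4, a=1
  k=5: m=1, d=5, a=1
  k=6: m=4, d=1, a=8
d=1 and a=2a₀=8 at k=6, so the next step gives (m, d) = (4, 5) again — its k=1 value — and the period has length 6.

[4; 1, 1, 2, 1, 1, 8]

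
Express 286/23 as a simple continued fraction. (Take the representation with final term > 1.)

[12; 2, 3, 3]

286 = 12*23 + 10
23 = 2*10 + 3
10 = 3*3 + 1
3 = 3*1 + 0  (stop)
So 286/23 = [12; 2, 3, 3].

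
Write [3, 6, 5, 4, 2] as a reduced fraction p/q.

920/291

Fold from the inside: start with 2/1.
  4 + 1/2 = 9/2
  5 + 2/9 = 47/9
  6 + 9/47 = 291/47
  3 + 47/291 = 920/291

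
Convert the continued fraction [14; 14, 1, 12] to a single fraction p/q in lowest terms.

Using pₖ = aₖpₖ₋₁ + pₖ₋₂ and qₖ = aₖqₖ₋₁ + qₖ₋₂:
  k=0: a=14, p=14, q=1
  k=1: a=14, p=197, q=14
  k=2: a=1, p=211, q=15
  k=3: a=12, p=2729, q=194

2729/194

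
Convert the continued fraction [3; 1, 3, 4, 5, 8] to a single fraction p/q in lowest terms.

2744/729

Fold from the inside: start with 8/1.
  5 + 1/8 = 41/8
  4 + 8/41 = 172/41
  3 + 41/172 = 557/172
  1 + 172/557 = 729/557
  3 + 557/729 = 2744/729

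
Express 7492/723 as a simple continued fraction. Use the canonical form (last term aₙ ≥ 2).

[10; 2, 1, 3, 6, 3, 3]

7492 = 10*723 + 262
723 = 2*262 + 199
262 = 1*199 + 63
199 = 3*63 + 10
63 = 6*10 + 3
10 = 3*3 + 1
3 = 3*1 + 0  (stop)
So 7492/723 = [10; 2, 1, 3, 6, 3, 3].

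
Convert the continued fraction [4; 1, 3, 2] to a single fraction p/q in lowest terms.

43/9

Fold from the inside: start with 2/1.
  3 + 1/2 = 7/2
  1 + 2/7 = 9/7
  4 + 7/9 = 43/9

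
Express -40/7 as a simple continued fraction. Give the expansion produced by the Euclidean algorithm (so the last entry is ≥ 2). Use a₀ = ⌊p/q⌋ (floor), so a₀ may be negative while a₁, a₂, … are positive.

[-6; 3, 2]

-40 = -6·7 + 2
7 = 3·2 + 1
2 = 2·1 + 0  (stop)
So -40/7 = [-6; 3, 2].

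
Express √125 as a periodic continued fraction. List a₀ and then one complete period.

[11; 5, 1, 1, 5, 22]

a₀ = ⌊√125⌋ = 11.
With m₀=0, d₀=1 and mₖ₊₁ = dₖaₖ − mₖ, dₖ₊₁ = (n − mₖ₊₁²)/dₖ, aₖ₊₁ = ⌊(a₀+mₖ₊₁)/dₖ₊₁⌋:
  k=1: m=11, d=4, a=5
  k=2: m=9, d=11, a=1
  k=3: m=2, d=11, a=1
  k=4: m=9, d=4, a=5
  k=5: m=11, d=1, a=22
d=1 and a=2a₀=22 at k=5, so the next step gives (m, d) = (11, 4) again — its k=1 value — and the period has length 5.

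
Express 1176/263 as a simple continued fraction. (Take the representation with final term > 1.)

[4; 2, 8, 3, 1, 3]

1176 = 4×263 + 124
263 = 2×124 + 15
124 = 8×15 + 4
15 = 3×4 + 3
4 = 1×3 + 1
3 = 3×1 + 0  (stop)
So 1176/263 = [4; 2, 8, 3, 1, 3].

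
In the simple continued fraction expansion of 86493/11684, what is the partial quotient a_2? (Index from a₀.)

2

86493 = 7·11684 + 4705   →  a_0 = 7
11684 = 2·4705 + 2274   →  a_1 = 2
4705 = 2·2274 + 157   →  a_2 = 2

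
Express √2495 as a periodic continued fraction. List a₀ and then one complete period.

a₀ = ⌊√2495⌋ = 49.
With m₀=0, d₀=1 and mₖ₊₁ = dₖaₖ − mₖ, dₖ₊₁ = (n − mₖ₊₁²)/dₖ, aₖ₊₁ = ⌊(a₀+mₖ₊₁)/dₖ₊₁⌋:
  k=1: m=49, d=94, a=1
  k=2: m=45, d=5, a=18
  k=3: m=45, d=94, a=1
  k=4: m=49, d=1, a=98
d=1 and a=2a₀=98 at k=4, so the next step gives (m, d) = (49, 94) again — its k=1 value — and the period has length 4.

[49; 1, 18, 1, 98]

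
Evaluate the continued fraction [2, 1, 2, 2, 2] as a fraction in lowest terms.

Using pₖ = aₖpₖ₋₁ + pₖ₋₂ and qₖ = aₖqₖ₋₁ + qₖ₋₂:
  k=0: a=2, p=2, q=1
  k=1: a=1, p=3, q=1
  k=2: a=2, p=8, q=3
  k=3: a=2, p=19, q=7
  k=4: a=2, p=46, q=17

46/17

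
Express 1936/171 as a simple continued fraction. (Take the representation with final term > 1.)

[11; 3, 9, 6]

1936 = 11·171 + 55
171 = 3·55 + 6
55 = 9·6 + 1
6 = 6·1 + 0  (stop)
So 1936/171 = [11; 3, 9, 6].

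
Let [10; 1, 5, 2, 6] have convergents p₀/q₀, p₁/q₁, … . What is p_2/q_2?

65/6

Using pₖ = aₖpₖ₋₁ + pₖ₋₂, qₖ = aₖqₖ₋₁ + qₖ₋₂ (with p₋₁=1, p₋₂=0, q₋₁=0, q₋₂=1):
  k=0: a=10, p=10, q=1
  k=1: a=1, p=11, q=1
  k=2: a=5, p=65, q=6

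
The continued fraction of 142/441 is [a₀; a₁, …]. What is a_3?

142 = 0·441 + 142   →  a_0 = 0
441 = 3·142 + 15   →  a_1 = 3
142 = 9·15 + 7   →  a_2 = 9
15 = 2·7 + 1   →  a_3 = 2

2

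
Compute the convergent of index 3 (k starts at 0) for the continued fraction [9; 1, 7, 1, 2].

89/9

Using pₖ = aₖpₖ₋₁ + pₖ₋₂, qₖ = aₖqₖ₋₁ + qₖ₋₂ (with p₋₁=1, p₋₂=0, q₋₁=0, q₋₂=1):
  k=0: a=9, p=9, q=1
  k=1: a=1, p=10, q=1
  k=2: a=7, p=79, q=8
  k=3: a=1, p=89, q=9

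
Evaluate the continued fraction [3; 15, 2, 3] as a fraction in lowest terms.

331/108

Using pₖ = aₖpₖ₋₁ + pₖ₋₂ and qₖ = aₖqₖ₋₁ + qₖ₋₂:
  k=0: a=3, p=3, q=1
  k=1: a=15, p=46, q=15
  k=2: a=2, p=95, q=31
  k=3: a=3, p=331, q=108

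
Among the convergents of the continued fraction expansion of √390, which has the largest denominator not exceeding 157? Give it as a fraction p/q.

3061/155

√390 = [19; 1, 2, 1, 38, …] (period length 4).
Convergents:
  p_0/q_0 = 19/1
  p_1/q_1 = 20/1
  p_2/q_2 = 59/3
  p_3/q_3 = 79/4
  p_4/q_4 = 3061/155
  p_5/q_5 = 3140/159
q_4 = 155 ≤ 157 < 159 = q_5, so the answer is 3061/155.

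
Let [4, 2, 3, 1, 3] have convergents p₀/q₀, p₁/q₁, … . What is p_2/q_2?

Using pₖ = aₖpₖ₋₁ + pₖ₋₂, qₖ = aₖqₖ₋₁ + qₖ₋₂ (with p₋₁=1, p₋₂=0, q₋₁=0, q₋₂=1):
  k=0: a=4, p=4, q=1
  k=1: a=2, p=9, q=2
  k=2: a=3, p=31, q=7

31/7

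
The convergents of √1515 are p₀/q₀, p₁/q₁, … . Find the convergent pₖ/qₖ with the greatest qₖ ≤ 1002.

√1515 = [38; 1, 11, 1, 76, …] (period length 4).
Convergents:
  p_0/q_0 = 38/1
  p_1/q_1 = 39/1
  p_2/q_2 = 467/12
  p_3/q_3 = 506/13
  p_4/q_4 = 38923/1000
  p_5/q_5 = 39429/1013
q_4 = 1000 ≤ 1002 < 1013 = q_5, so the answer is 38923/1000.

38923/1000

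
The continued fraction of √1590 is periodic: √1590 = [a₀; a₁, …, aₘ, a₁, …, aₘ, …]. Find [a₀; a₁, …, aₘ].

a₀ = ⌊√1590⌋ = 39.
With m₀=0, d₀=1 and mₖ₊₁ = dₖaₖ − mₖ, dₖ₊₁ = (n − mₖ₊₁²)/dₖ, aₖ₊₁ = ⌊(a₀+mₖ₊₁)/dₖ₊₁⌋:
  k=1: m=39, d=69, a=1
  k=2: m=30, d=10, a=6
  k=3: m=30, d=69, a=1
  k=4: m=39, d=1, a=78
d=1 and a=2a₀=78 at k=4, so the next step gives (m, d) = (39, 69) again — its k=1 value — and the period has length 4.

[39; 1, 6, 1, 78]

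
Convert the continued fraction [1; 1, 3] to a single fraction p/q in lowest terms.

7/4

Using pₖ = aₖpₖ₋₁ + pₖ₋₂ and qₖ = aₖqₖ₋₁ + qₖ₋₂:
  k=0: a=1, p=1, q=1
  k=1: a=1, p=2, q=1
  k=2: a=3, p=7, q=4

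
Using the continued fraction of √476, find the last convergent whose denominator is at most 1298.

√476 = [21; 1, 4, 2, 10, 2, 4, 1, 42, …] (period length 8).
Convergents:
  p_0/q_0 = 21/1
  p_1/q_1 = 22/1
  p_2/q_2 = 109/5
  p_3/q_3 = 240/11
  p_4/q_4 = 2509/115
  p_5/q_5 = 5258/241
  p_6/q_6 = 23541/1079
  p_7/q_7 = 28799/1320
q_6 = 1079 ≤ 1298 < 1320 = q_7, so the answer is 23541/1079.

23541/1079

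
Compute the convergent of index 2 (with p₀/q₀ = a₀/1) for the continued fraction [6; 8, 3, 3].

Using pₖ = aₖpₖ₋₁ + pₖ₋₂, qₖ = aₖqₖ₋₁ + qₖ₋₂ (with p₋₁=1, p₋₂=0, q₋₁=0, q₋₂=1):
  k=0: a=6, p=6, q=1
  k=1: a=8, p=49, q=8
  k=2: a=3, p=153, q=25

153/25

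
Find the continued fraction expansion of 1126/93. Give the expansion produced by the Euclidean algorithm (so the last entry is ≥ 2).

[12; 9, 3, 3]

1126 = 12×93 + 10
93 = 9×10 + 3
10 = 3×3 + 1
3 = 3×1 + 0  (stop)
So 1126/93 = [12; 9, 3, 3].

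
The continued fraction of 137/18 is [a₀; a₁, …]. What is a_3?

137 = 7·18 + 11   →  a_0 = 7
18 = 1·11 + 7   →  a_1 = 1
11 = 1·7 + 4   →  a_2 = 1
7 = 1·4 + 3   →  a_3 = 1

1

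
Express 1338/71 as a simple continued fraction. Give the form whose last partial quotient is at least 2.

1338 = 18·71 + 60
71 = 1·60 + 11
60 = 5·11 + 5
11 = 2·5 + 1
5 = 5·1 + 0  (stop)
So 1338/71 = [18; 1, 5, 2, 5].

[18; 1, 5, 2, 5]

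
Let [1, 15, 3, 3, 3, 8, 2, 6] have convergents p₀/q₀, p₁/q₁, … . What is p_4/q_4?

538/505

Using pₖ = aₖpₖ₋₁ + pₖ₋₂, qₖ = aₖqₖ₋₁ + qₖ₋₂ (with p₋₁=1, p₋₂=0, q₋₁=0, q₋₂=1):
  k=0: a=1, p=1, q=1
  k=1: a=15, p=16, q=15
  k=2: a=3, p=49, q=46
  k=3: a=3, p=163, q=153
  k=4: a=3, p=538, q=505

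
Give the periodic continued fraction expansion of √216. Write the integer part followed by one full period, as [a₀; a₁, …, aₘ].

[14; 1, 2, 3, 2, 1, 28]

a₀ = ⌊√216⌋ = 14.
With m₀=0, d₀=1 and mₖ₊₁ = dₖaₖ − mₖ, dₖ₊₁ = (n − mₖ₊₁²)/dₖ, aₖ₊₁ = ⌊(a₀+mₖ₊₁)/dₖ₊₁⌋:
  k=1: m=14, d=20, a=1
  k=2: m=6, d=9, a=2
  k=3: m=12, d=8, a=3
  k=4: m=12, d=9, a=2
  k=5: m=6, d=20, a=1
  k=6: m=14, d=1, a=28
d=1 and a=2a₀=28 at k=6, so the next step gives (m, d) = (14, 20) again — its k=1 value — and the period has length 6.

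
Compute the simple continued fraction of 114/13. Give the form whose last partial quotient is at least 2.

114 = 8×13 + 10
13 = 1×10 + 3
10 = 3×3 + 1
3 = 3×1 + 0  (stop)
So 114/13 = [8; 1, 3, 3].

[8; 1, 3, 3]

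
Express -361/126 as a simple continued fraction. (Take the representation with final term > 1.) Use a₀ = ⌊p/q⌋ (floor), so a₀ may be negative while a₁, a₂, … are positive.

-361 = -3*126 + 17
126 = 7*17 + 7
17 = 2*7 + 3
7 = 2*3 + 1
3 = 3*1 + 0  (stop)
So -361/126 = [-3; 7, 2, 2, 3].

[-3; 7, 2, 2, 3]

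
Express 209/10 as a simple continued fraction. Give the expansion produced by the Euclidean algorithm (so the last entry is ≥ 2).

209 = 20*10 + 9
10 = 1*9 + 1
9 = 9*1 + 0  (stop)
So 209/10 = [20; 1, 9].

[20; 1, 9]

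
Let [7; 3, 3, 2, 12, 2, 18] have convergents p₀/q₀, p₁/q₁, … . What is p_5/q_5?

Using pₖ = aₖpₖ₋₁ + pₖ₋₂, qₖ = aₖqₖ₋₁ + qₖ₋₂ (with p₋₁=1, p₋₂=0, q₋₁=0, q₋₂=1):
  k=0: a=7, p=7, q=1
  k=1: a=3, p=22, q=3
  k=2: a=3, p=73, q=10
  k=3: a=2, p=168, q=23
  k=4: a=12, p=2089, q=286
  k=5: a=2, p=4346, q=595

4346/595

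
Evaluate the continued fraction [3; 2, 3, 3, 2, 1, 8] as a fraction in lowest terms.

Using pₖ = aₖpₖ₋₁ + pₖ₋₂ and qₖ = aₖqₖ₋₁ + qₖ₋₂:
  k=0: a=3, p=3, q=1
  k=1: a=2, p=7, q=2
  k=2: a=3, p=24, q=7
  k=3: a=3, p=79, q=23
  k=4: a=2, p=182, q=53
  k=5: a=1, p=261, q=76
  k=6: a=8, p=2270, q=661

2270/661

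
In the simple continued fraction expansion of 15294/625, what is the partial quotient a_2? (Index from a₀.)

15294 = 24·625 + 294   →  a_0 = 24
625 = 2·294 + 37   →  a_1 = 2
294 = 7·37 + 35   →  a_2 = 7

7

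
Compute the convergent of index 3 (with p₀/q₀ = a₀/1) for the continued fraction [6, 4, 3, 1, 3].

106/17

Using pₖ = aₖpₖ₋₁ + pₖ₋₂, qₖ = aₖqₖ₋₁ + qₖ₋₂ (with p₋₁=1, p₋₂=0, q₋₁=0, q₋₂=1):
  k=0: a=6, p=6, q=1
  k=1: a=4, p=25, q=4
  k=2: a=3, p=81, q=13
  k=3: a=1, p=106, q=17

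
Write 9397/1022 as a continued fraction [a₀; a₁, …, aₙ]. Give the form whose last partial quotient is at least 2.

9397 = 9·1022 + 199
1022 = 5·199 + 27
199 = 7·27 + 10
27 = 2·10 + 7
10 = 1·7 + 3
7 = 2·3 + 1
3 = 3·1 + 0  (stop)
So 9397/1022 = [9; 5, 7, 2, 1, 2, 3].

[9; 5, 7, 2, 1, 2, 3]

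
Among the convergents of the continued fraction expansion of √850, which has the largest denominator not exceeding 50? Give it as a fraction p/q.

√850 = [29; 6, 2, 6, 58, …] (period length 4).
Convergents:
  p_0/q_0 = 29/1
  p_1/q_1 = 175/6
  p_2/q_2 = 379/13
  p_3/q_3 = 2449/84
q_2 = 13 ≤ 50 < 84 = q_3, so the answer is 379/13.

379/13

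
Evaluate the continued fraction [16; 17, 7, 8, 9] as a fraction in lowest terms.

Fold from the inside: start with 9/1.
  8 + 1/9 = 73/9
  7 + 9/73 = 520/73
  17 + 73/520 = 8913/520
  16 + 520/8913 = 143128/8913

143128/8913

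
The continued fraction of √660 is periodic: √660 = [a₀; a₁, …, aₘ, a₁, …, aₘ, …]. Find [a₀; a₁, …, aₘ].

[25; 1, 2, 4, 2, 1, 50]

a₀ = ⌊√660⌋ = 25.
With m₀=0, d₀=1 and mₖ₊₁ = dₖaₖ − mₖ, dₖ₊₁ = (n − mₖ₊₁²)/dₖ, aₖ₊₁ = ⌊(a₀+mₖ₊₁)/dₖ₊₁⌋:
  k=1: m=25, d=35, a=1
  k=2: m=10, d=16, a=2
  k=3: m=22, d=11, a=4
  k=4: m=22, d=16, a=2
  k=5: m=10, d=35, a=1
  k=6: m=25, d=1, a=50
d=1 and a=2a₀=50 at k=6, so the next step gives (m, d) = (25, 35) again — its k=1 value — and the period has length 6.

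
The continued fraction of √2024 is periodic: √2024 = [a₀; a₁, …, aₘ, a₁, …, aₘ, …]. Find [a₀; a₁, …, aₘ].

a₀ = ⌊√2024⌋ = 44.
With m₀=0, d₀=1 and mₖ₊₁ = dₖaₖ − mₖ, dₖ₊₁ = (n − mₖ₊₁²)/dₖ, aₖ₊₁ = ⌊(a₀+mₖ₊₁)/dₖ₊₁⌋:
  k=1: m=44, d=88, a=1
  k=2: m=44, d=1, a=88
d=1 and a=2a₀=88 at k=2, so the next step gives (m, d) = (44, 88) again — its k=1 value — and the period has length 2.

[44; 1, 88]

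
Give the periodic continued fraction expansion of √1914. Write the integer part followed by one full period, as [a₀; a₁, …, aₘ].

[43; 1, 2, 1, 86]

a₀ = ⌊√1914⌋ = 43.
With m₀=0, d₀=1 and mₖ₊₁ = dₖaₖ − mₖ, dₖ₊₁ = (n − mₖ₊₁²)/dₖ, aₖ₊₁ = ⌊(a₀+mₖ₊₁)/dₖ₊₁⌋:
  k=1: m=43, d=65, a=1
  k=2: m=22, d=22, a=2
  k=3: m=22, d=65, a=1
  k=4: m=43, d=1, a=86
d=1 and a=2a₀=86 at k=4, so the next step gives (m, d) = (43, 65) again — its k=1 value — and the period has length 4.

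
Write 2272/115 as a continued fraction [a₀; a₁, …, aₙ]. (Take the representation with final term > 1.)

[19; 1, 3, 9, 3]

2272 = 19*115 + 87
115 = 1*87 + 28
87 = 3*28 + 3
28 = 9*3 + 1
3 = 3*1 + 0  (stop)
So 2272/115 = [19; 1, 3, 9, 3].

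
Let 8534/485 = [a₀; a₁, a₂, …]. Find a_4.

8534 = 17·485 + 289   →  a_0 = 17
485 = 1·289 + 196   →  a_1 = 1
289 = 1·196 + 93   →  a_2 = 1
196 = 2·93 + 10   →  a_3 = 2
93 = 9·10 + 3   →  a_4 = 9

9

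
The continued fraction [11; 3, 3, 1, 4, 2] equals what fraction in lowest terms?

Using pₖ = aₖpₖ₋₁ + pₖ₋₂ and qₖ = aₖqₖ₋₁ + qₖ₋₂:
  k=0: a=11, p=11, q=1
  k=1: a=3, p=34, q=3
  k=2: a=3, p=113, q=10
  k=3: a=1, p=147, q=13
  k=4: a=4, p=701, q=62
  k=5: a=2, p=1549, q=137

1549/137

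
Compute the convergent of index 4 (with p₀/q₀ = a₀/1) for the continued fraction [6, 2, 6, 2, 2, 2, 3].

446/69

Using pₖ = aₖpₖ₋₁ + pₖ₋₂, qₖ = aₖqₖ₋₁ + qₖ₋₂ (with p₋₁=1, p₋₂=0, q₋₁=0, q₋₂=1):
  k=0: a=6, p=6, q=1
  k=1: a=2, p=13, q=2
  k=2: a=6, p=84, q=13
  k=3: a=2, p=181, q=28
  k=4: a=2, p=446, q=69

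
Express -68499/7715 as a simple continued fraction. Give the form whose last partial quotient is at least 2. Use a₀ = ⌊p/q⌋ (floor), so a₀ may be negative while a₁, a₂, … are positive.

-68499 = -9*7715 + 936
7715 = 8*936 + 227
936 = 4*227 + 28
227 = 8*28 + 3
28 = 9*3 + 1
3 = 3*1 + 0  (stop)
So -68499/7715 = [-9; 8, 4, 8, 9, 3].

[-9; 8, 4, 8, 9, 3]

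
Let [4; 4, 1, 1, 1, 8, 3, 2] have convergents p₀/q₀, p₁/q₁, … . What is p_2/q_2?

21/5

Using pₖ = aₖpₖ₋₁ + pₖ₋₂, qₖ = aₖqₖ₋₁ + qₖ₋₂ (with p₋₁=1, p₋₂=0, q₋₁=0, q₋₂=1):
  k=0: a=4, p=4, q=1
  k=1: a=4, p=17, q=4
  k=2: a=1, p=21, q=5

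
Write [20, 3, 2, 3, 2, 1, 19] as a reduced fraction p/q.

31573/1556

Fold from the inside: start with 19/1.
  1 + 1/19 = 20/19
  2 + 19/20 = 59/20
  3 + 20/59 = 197/59
  2 + 59/197 = 453/197
  3 + 197/453 = 1556/453
  20 + 453/1556 = 31573/1556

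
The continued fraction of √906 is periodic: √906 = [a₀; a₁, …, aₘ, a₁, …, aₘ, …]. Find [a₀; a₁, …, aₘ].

[30; 10, 60]

a₀ = ⌊√906⌋ = 30.
With m₀=0, d₀=1 and mₖ₊₁ = dₖaₖ − mₖ, dₖ₊₁ = (n − mₖ₊₁²)/dₖ, aₖ₊₁ = ⌊(a₀+mₖ₊₁)/dₖ₊₁⌋:
  k=1: m=30, d=6, a=10
  k=2: m=30, d=1, a=60
d=1 and a=2a₀=60 at k=2, so the next step gives (m, d) = (30, 6) again — its k=1 value — and the period has length 2.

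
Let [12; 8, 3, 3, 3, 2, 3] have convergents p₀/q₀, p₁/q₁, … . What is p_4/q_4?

3321/274

Using pₖ = aₖpₖ₋₁ + pₖ₋₂, qₖ = aₖqₖ₋₁ + qₖ₋₂ (with p₋₁=1, p₋₂=0, q₋₁=0, q₋₂=1):
  k=0: a=12, p=12, q=1
  k=1: a=8, p=97, q=8
  k=2: a=3, p=303, q=25
  k=3: a=3, p=1006, q=83
  k=4: a=3, p=3321, q=274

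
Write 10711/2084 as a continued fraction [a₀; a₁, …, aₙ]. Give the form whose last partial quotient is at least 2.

10711 = 5*2084 + 291
2084 = 7*291 + 47
291 = 6*47 + 9
47 = 5*9 + 2
9 = 4*2 + 1
2 = 2*1 + 0  (stop)
So 10711/2084 = [5; 7, 6, 5, 4, 2].

[5; 7, 6, 5, 4, 2]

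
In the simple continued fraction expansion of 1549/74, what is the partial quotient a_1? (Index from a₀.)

1549 = 20·74 + 69   →  a_0 = 20
74 = 1·69 + 5   →  a_1 = 1

1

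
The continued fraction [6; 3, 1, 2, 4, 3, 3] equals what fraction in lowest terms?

3217/513

Using pₖ = aₖpₖ₋₁ + pₖ₋₂ and qₖ = aₖqₖ₋₁ + qₖ₋₂:
  k=0: a=6, p=6, q=1
  k=1: a=3, p=19, q=3
  k=2: a=1, p=25, q=4
  k=3: a=2, p=69, q=11
  k=4: a=4, p=301, q=48
  k=5: a=3, p=972, q=155
  k=6: a=3, p=3217, q=513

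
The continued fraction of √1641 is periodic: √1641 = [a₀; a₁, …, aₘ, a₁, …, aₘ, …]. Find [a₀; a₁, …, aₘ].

a₀ = ⌊√1641⌋ = 40.
With m₀=0, d₀=1 and mₖ₊₁ = dₖaₖ − mₖ, dₖ₊₁ = (n − mₖ₊₁²)/dₖ, aₖ₊₁ = ⌊(a₀+mₖ₊₁)/dₖ₊₁⌋:
  k=1: m=40, d=41, a=1
  k=2: m=1, d=40, a=1
  k=3: m=39, d=3, a=26
  k=4: m=39, d=40, a=1
  k=5: m=1, d=41, a=1
  k=6: m=40, d=1, a=80
d=1 and a=2a₀=80 at k=6, so the next step gives (m, d) = (40, 41) again — its k=1 value — and the period has length 6.

[40; 1, 1, 26, 1, 1, 80]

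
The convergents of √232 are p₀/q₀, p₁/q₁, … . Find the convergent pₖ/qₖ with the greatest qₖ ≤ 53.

√232 = [15; 4, 3, 7, 3, 4, 30, …] (period length 6).
Convergents:
  p_0/q_0 = 15/1
  p_1/q_1 = 61/4
  p_2/q_2 = 198/13
  p_3/q_3 = 1447/95
q_2 = 13 ≤ 53 < 95 = q_3, so the answer is 198/13.

198/13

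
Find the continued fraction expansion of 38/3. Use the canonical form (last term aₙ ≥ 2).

38 = 12·3 + 2
3 = 1·2 + 1
2 = 2·1 + 0  (stop)
So 38/3 = [12; 1, 2].

[12; 1, 2]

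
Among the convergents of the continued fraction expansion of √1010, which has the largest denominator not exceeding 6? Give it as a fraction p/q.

159/5

√1010 = [31; 1, 3, 1, 1, 3, 1, 62, …] (period length 7).
Convergents:
  p_0/q_0 = 31/1
  p_1/q_1 = 32/1
  p_2/q_2 = 127/4
  p_3/q_3 = 159/5
  p_4/q_4 = 286/9
q_3 = 5 ≤ 6 < 9 = q_4, so the answer is 159/5.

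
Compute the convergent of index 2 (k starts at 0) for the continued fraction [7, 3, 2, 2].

51/7

Using pₖ = aₖpₖ₋₁ + pₖ₋₂, qₖ = aₖqₖ₋₁ + qₖ₋₂ (with p₋₁=1, p₋₂=0, q₋₁=0, q₋₂=1):
  k=0: a=7, p=7, q=1
  k=1: a=3, p=22, q=3
  k=2: a=2, p=51, q=7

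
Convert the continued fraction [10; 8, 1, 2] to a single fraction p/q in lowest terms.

263/26

Fold from the inside: start with 2/1.
  1 + 1/2 = 3/2
  8 + 2/3 = 26/3
  10 + 3/26 = 263/26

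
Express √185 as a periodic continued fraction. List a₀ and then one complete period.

[13; 1, 1, 1, 1, 26]

a₀ = ⌊√185⌋ = 13.
With m₀=0, d₀=1 and mₖ₊₁ = dₖaₖ − mₖ, dₖ₊₁ = (n − mₖ₊₁²)/dₖ, aₖ₊₁ = ⌊(a₀+mₖ₊₁)/dₖ₊₁⌋:
  k=1: m=13, d=16, a=1
  k=2: m=3, d=11, a=1
  k=3: m=8, d=11, a=1
  k=4: m=3, d=16, a=1
  k=5: m=13, d=1, a=26
d=1 and a=2a₀=26 at k=5, so the next step gives (m, d) = (13, 16) again — its k=1 value — and the period has length 5.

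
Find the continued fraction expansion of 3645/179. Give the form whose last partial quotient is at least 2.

[20; 2, 1, 3, 16]

3645 = 20×179 + 65
179 = 2×65 + 49
65 = 1×49 + 16
49 = 3×16 + 1
16 = 16×1 + 0  (stop)
So 3645/179 = [20; 2, 1, 3, 16].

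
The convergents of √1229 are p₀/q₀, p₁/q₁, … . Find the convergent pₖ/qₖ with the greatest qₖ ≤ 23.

√1229 = [35; 17, 1, 1, 17, 70, …] (period length 5).
Convergents:
  p_0/q_0 = 35/1
  p_1/q_1 = 596/17
  p_2/q_2 = 631/18
  p_3/q_3 = 1227/35
q_2 = 18 ≤ 23 < 35 = q_3, so the answer is 631/18.

631/18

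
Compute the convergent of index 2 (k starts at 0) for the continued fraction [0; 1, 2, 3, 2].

Using pₖ = aₖpₖ₋₁ + pₖ₋₂, qₖ = aₖqₖ₋₁ + qₖ₋₂ (with p₋₁=1, p₋₂=0, q₋₁=0, q₋₂=1):
  k=0: a=0, p=0, q=1
  k=1: a=1, p=1, q=1
  k=2: a=2, p=2, q=3

2/3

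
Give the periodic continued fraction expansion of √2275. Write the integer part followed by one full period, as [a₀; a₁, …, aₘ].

a₀ = ⌊√2275⌋ = 47.
With m₀=0, d₀=1 and mₖ₊₁ = dₖaₖ − mₖ, dₖ₊₁ = (n − mₖ₊₁²)/dₖ, aₖ₊₁ = ⌊(a₀+mₖ₊₁)/dₖ₊₁⌋:
  k=1: m=47, d=66, a=1
  k=2: m=19, d=29, a=2
  k=3: m=39, d=26, a=3
  k=4: m=39, d=29, a=2
  k=5: m=19, d=66, a=1
  k=6: m=47, d=1, a=94
d=1 and a=2a₀=94 at k=6, so the next step gives (m, d) = (47, 66) again — its k=1 value — and the period has length 6.

[47; 1, 2, 3, 2, 1, 94]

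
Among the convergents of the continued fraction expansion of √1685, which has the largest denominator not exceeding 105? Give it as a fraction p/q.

√1685 = [41; 20, 1, 1, 20, 82, …] (period length 5).
Convergents:
  p_0/q_0 = 41/1
  p_1/q_1 = 821/20
  p_2/q_2 = 862/21
  p_3/q_3 = 1683/41
  p_4/q_4 = 34522/841
q_3 = 41 ≤ 105 < 841 = q_4, so the answer is 1683/41.

1683/41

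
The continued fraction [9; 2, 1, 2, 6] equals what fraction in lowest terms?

478/51

Fold from the inside: start with 6/1.
  2 + 1/6 = 13/6
  1 + 6/13 = 19/13
  2 + 13/19 = 51/19
  9 + 19/51 = 478/51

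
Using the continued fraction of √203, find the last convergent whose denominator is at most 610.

√203 = [14; 4, 28, …] (period length 2).
Convergents:
  p_0/q_0 = 14/1
  p_1/q_1 = 57/4
  p_2/q_2 = 1610/113
  p_3/q_3 = 6497/456
  p_4/q_4 = 183526/12881
q_3 = 456 ≤ 610 < 12881 = q_4, so the answer is 6497/456.

6497/456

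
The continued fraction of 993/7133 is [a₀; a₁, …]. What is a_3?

993 = 0·7133 + 993   →  a_0 = 0
7133 = 7·993 + 182   →  a_1 = 7
993 = 5·182 + 83   →  a_2 = 5
182 = 2·83 + 16   →  a_3 = 2

2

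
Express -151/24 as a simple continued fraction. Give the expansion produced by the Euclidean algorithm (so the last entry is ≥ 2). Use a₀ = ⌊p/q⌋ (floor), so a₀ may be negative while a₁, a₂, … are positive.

[-7; 1, 2, 2, 3]

-151 = -7*24 + 17
24 = 1*17 + 7
17 = 2*7 + 3
7 = 2*3 + 1
3 = 3*1 + 0  (stop)
So -151/24 = [-7; 1, 2, 2, 3].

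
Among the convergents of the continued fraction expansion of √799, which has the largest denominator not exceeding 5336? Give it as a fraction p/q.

√799 = [28; 3, 1, 3, 56, …] (period length 4).
Convergents:
  p_0/q_0 = 28/1
  p_1/q_1 = 85/3
  p_2/q_2 = 113/4
  p_3/q_3 = 424/15
  p_4/q_4 = 23857/844
  p_5/q_5 = 71995/2547
  p_6/q_6 = 95852/3391
  p_7/q_7 = 359551/12720
q_6 = 3391 ≤ 5336 < 12720 = q_7, so the answer is 95852/3391.

95852/3391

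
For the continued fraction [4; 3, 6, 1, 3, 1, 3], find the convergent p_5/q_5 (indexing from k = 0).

Using pₖ = aₖpₖ₋₁ + pₖ₋₂, qₖ = aₖqₖ₋₁ + qₖ₋₂ (with p₋₁=1, p₋₂=0, q₋₁=0, q₋₂=1):
  k=0: a=4, p=4, q=1
  k=1: a=3, p=13, q=3
  k=2: a=6, p=82, q=19
  k=3: a=1, p=95, q=22
  k=4: a=3, p=367, q=85
  k=5: a=1, p=462, q=107

462/107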